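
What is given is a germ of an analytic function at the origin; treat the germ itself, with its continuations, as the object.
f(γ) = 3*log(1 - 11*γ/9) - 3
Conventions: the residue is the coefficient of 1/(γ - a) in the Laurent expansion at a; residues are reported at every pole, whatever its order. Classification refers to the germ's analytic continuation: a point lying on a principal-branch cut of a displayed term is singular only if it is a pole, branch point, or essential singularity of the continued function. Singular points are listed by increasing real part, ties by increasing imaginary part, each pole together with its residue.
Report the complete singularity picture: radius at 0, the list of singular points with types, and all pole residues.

Radius of convergence at 0: 9/11.
At 9/11: a logarithmic branch point.

Branch term (3)*log(1 - γ/(9/11)): its argument vanishes at γ = 9/11, a logarithmic branch point, modulus 9/11.
The radius of convergence is the smallest modulus among the singular points: 9/11.


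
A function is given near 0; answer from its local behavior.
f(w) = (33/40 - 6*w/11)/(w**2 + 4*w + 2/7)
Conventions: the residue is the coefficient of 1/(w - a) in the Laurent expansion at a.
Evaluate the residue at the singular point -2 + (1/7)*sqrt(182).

The factor w**2 + 4*w + 2/7 splits as (w - a)(w - a') with a = -2 + (1/7)*sqrt(182), a' = -2 - (1/7)*sqrt(182). At the order-1 pole a set g(w) = (w - a)*f(w) = [33/40 - 6*w/11] / (w - a').
Simple pole: residue = g(a) at a = -2 + (1/7)*sqrt(182), which is -3/11 + (843/22880)*sqrt(182).

The residue is -3/11 + (843/22880)*sqrt(182).


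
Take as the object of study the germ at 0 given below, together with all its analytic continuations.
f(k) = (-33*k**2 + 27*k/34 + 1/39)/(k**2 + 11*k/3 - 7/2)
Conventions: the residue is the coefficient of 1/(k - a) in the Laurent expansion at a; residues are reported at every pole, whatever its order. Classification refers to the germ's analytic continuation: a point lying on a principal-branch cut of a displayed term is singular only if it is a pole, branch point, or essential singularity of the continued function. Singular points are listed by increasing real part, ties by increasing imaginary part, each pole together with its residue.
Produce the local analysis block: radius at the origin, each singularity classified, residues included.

Denominator factor (k**2 + 11*k/3 - 7/2): discriminant 247/9, real irrational roots -11/6 + (1/6)*sqrt(247) and -11/6 - (1/6)*sqrt(247); poles of order 1, moduli -11/6 + (1/6)*sqrt(247) and 11/6 + (1/6)*sqrt(247).
The radius of convergence is the smallest modulus among the singular points: -11/6 + (1/6)*sqrt(247).
The factor k**2 + 11*k/3 - 7/2 splits as (k - a)(k - a') with a = -11/6 - (1/6)*sqrt(247), a' = -11/6 + (1/6)*sqrt(247). At the order-1 pole a set g(k) = (k - a)*f(k) = [-33*k**2 + 27*k/34 + 1/39] / (k - a').
Simple pole: residue = g(a) at a = -11/6 - (1/6)*sqrt(247), which is 4141/68 + (898401/218348)*sqrt(247).
The factor k**2 + 11*k/3 - 7/2 splits as (k - a)(k - a') with a = -11/6 + (1/6)*sqrt(247), a' = -11/6 - (1/6)*sqrt(247). At the order-1 pole a set g(k) = (k - a)*f(k) = [-33*k**2 + 27*k/34 + 1/39] / (k - a').
Simple pole: residue = g(a) at a = -11/6 + (1/6)*sqrt(247), which is 4141/68 - (898401/218348)*sqrt(247).
List the singular points by increasing real part (a conjugate pair: the negative imaginary part first).

Radius of convergence at 0: -11/6 + (1/6)*sqrt(247).
At -11/6 - (1/6)*sqrt(247): a pole of order 1; residue 4141/68 + (898401/218348)*sqrt(247).
At -11/6 + (1/6)*sqrt(247): a pole of order 1; residue 4141/68 - (898401/218348)*sqrt(247).


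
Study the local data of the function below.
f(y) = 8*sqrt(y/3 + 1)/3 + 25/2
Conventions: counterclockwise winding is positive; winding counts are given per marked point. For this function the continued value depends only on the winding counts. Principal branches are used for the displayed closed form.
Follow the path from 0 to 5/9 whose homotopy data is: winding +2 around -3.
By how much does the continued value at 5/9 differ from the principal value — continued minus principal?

Continued minus principal equals 0.

The rational part is single-valued and drops out of the difference; each branch term changes only by its own monodromy.
(8/3)*sqrt(1 - y/(-3)): winding +2 is even, the square root returns to the same sheet, contribution 0.
Summing the contributions at y = 5/9 gives 0.


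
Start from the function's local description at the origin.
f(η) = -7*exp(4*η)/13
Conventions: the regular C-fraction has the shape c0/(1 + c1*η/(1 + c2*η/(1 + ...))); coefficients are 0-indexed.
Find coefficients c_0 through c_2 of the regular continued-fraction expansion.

Taylor coefficients (expand at 0): a_0 = -7/13, a_1 = -28/13, a_2 = -56/13.
c0 = a_0 = -7/13. Peel one level at a time: if S = 1 + c*η/S' with S'(0) = 1, then c is the η-coefficient of S and S' = c*η/(S - 1).
S_1 = c0/f = 1 + (-4)*η + (8)*η^2 + ...; c1 = -4.
S_2 = c1*η/(S_1 - 1) = 1 + (2)*η + ...; c2 = 2.

The regular C-fraction coefficients are [-7/13, -4, 2].


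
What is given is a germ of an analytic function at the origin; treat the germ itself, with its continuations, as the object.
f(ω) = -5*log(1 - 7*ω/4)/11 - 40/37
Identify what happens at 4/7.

The point is a logarithmic branch point.

The term (-5/11)*log(1 - ω/(4/7)) has argument 1 - 4/7/(4/7) = 0 at 4/7: a logarithmic (infinitely-sheeted) branch point; the remaining terms are analytic or single-valued there.


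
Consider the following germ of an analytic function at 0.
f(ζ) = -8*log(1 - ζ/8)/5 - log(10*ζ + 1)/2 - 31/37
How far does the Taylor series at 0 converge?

Branch term (-8/5)*log(1 - ζ/(8)): its argument vanishes at ζ = 8, a logarithmic branch point, modulus 8.
Branch term (-1/2)*log(1 - ζ/(-1/10)): its argument vanishes at ζ = -1/10, a logarithmic branch point, modulus 1/10.
The radius of convergence is the smallest modulus among the singular points: 1/10.

The radius of convergence is 1/10.


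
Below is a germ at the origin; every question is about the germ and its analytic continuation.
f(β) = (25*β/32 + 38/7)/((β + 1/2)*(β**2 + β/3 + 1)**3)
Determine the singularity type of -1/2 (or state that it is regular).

The denominator factor β + 1/2 vanishes at -1/2 and appears to the power 1; the numerator there equals 2257/448, nonzero, and no other factor vanishes.
Hence a pole whose order is the multiplicity, 1.

The point is a pole of order 1.


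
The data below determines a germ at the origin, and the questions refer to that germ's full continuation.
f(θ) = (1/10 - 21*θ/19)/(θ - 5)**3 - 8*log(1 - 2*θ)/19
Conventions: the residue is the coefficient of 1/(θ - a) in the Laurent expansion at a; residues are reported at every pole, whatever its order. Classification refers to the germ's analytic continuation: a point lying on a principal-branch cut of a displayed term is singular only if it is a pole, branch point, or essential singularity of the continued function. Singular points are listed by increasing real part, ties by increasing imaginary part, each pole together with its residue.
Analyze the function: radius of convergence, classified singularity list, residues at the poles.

Denominator factor (θ - 5)^3: pole of order 3 at 5, modulus 5.
Branch term (-8/19)*log(1 - θ/(1/2)): its argument vanishes at θ = 1/2, a logarithmic branch point, modulus 1/2.
The radius of convergence is the smallest modulus among the singular points: 1/2.
The branch term is analytic at 5 and contributes nothing to the residue; only the rational part matters.
At the order-3 pole 5 set g(θ) = (θ - (5))^3*(rational part) = 1/10 - 21*θ/19.
Order-3 pole: residue = g''(a)/2; g''(5) = 0, so the residue is 0.
List the singular points by increasing real part (a conjugate pair: the negative imaginary part first).

Radius of convergence at 0: 1/2.
At 1/2: a logarithmic branch point.
At 5: a pole of order 3; residue 0.


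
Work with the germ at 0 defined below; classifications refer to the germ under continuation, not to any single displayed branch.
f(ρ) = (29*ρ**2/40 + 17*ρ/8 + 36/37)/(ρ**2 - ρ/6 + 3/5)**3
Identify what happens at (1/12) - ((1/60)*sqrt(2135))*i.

The denominator factor ρ**2 - ρ/6 + 3/5 vanishes at (1/12) - ((1/60)*sqrt(2135))*i and appears to the power 3; the numerator there equals (386347/532800) - ((539/14400)*sqrt(2135))*i, nonzero, and no other factor vanishes.
Hence a pole whose order is the multiplicity, 3.

The point is a pole of order 3.


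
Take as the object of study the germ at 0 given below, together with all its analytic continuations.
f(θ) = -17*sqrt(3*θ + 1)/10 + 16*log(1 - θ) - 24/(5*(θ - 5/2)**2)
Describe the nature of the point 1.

The point is a logarithmic branch point.

The term (16)*log(1 - θ/(1)) has argument 1 - 1/(1) = 0 at 1: a logarithmic (infinitely-sheeted) branch point; the remaining terms are analytic or single-valued there.


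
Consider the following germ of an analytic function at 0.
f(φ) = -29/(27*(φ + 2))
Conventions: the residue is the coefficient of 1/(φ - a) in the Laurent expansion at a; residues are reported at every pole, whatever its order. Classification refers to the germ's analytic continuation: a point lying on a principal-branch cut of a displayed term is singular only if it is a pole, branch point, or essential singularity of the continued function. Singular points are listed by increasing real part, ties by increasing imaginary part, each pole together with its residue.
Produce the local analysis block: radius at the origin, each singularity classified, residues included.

Radius of convergence at 0: 2.
At -2: a pole of order 1; residue -29/27.

Denominator factor (φ + 2): pole of order 1 at -2, modulus 2.
The radius of convergence is the smallest modulus among the singular points: 2.
At the order-1 pole -2 set g(φ) = (φ - (-2))*f(φ) = -29/27.
Simple pole: residue = g(a) at a = -2, which is -29/27.


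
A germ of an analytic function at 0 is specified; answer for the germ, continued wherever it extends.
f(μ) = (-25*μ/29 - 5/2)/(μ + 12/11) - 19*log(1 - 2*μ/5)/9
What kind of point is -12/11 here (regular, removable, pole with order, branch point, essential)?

The point is a pole of order 1.

The denominator factor μ + 12/11 vanishes at -12/11 and appears to the power 1; the numerator there equals -995/638, nonzero, and no other factor vanishes.
The branch terms are analytic at this point.
Hence a pole whose order is the multiplicity, 1.


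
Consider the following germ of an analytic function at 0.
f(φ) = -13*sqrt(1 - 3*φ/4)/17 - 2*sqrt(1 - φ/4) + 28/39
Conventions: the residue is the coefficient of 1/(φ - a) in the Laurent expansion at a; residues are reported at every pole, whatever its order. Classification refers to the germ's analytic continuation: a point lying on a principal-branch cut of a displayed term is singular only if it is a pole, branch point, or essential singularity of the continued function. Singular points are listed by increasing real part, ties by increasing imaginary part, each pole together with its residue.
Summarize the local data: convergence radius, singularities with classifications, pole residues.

Branch term (-2)*sqrt(1 - φ/(4)): its argument vanishes at φ = 4, a square-root branch point, modulus 4.
Branch term (-13/17)*sqrt(1 - φ/(4/3)): its argument vanishes at φ = 4/3, a square-root branch point, modulus 4/3.
The radius of convergence is the smallest modulus among the singular points: 4/3.
List the singular points by increasing real part (a conjugate pair: the negative imaginary part first).

Radius of convergence at 0: 4/3.
At 4/3: an algebraic (square-root) branch point.
At 4: an algebraic (square-root) branch point.


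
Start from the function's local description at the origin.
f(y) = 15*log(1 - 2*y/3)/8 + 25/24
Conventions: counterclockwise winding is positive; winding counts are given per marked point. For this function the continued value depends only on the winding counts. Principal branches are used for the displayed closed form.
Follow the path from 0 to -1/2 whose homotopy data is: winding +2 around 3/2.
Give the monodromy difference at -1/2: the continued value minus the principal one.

The rational part is single-valued and drops out of the difference; each branch term changes only by its own monodromy.
(15/8)*log(1 - y/(3/2)): each positive loop around 3/2 adds 2*pi*i to the log, so winding +2 contributes (15/8)*(2)*2*pi*i = (15/2)*pi*i.
Summing the contributions at y = -1/2 gives (15/2)*pi*i.

Continued minus principal equals (15/2)*pi*i.


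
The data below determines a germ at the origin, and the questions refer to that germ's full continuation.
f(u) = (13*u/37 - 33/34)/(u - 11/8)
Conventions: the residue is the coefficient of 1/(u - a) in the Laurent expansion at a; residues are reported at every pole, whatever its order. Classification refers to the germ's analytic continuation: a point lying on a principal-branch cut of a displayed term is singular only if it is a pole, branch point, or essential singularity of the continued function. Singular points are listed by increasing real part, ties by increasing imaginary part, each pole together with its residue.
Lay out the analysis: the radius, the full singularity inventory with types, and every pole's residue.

Radius of convergence at 0: 11/8.
At 11/8: a pole of order 1; residue -2453/5032.

Denominator factor (u - 11/8): pole of order 1 at 11/8, modulus 11/8.
The radius of convergence is the smallest modulus among the singular points: 11/8.
At the order-1 pole 11/8 set g(u) = (u - (11/8))*f(u) = 13*u/37 - 33/34.
Simple pole: residue = g(a) at a = 11/8, which is -2453/5032.


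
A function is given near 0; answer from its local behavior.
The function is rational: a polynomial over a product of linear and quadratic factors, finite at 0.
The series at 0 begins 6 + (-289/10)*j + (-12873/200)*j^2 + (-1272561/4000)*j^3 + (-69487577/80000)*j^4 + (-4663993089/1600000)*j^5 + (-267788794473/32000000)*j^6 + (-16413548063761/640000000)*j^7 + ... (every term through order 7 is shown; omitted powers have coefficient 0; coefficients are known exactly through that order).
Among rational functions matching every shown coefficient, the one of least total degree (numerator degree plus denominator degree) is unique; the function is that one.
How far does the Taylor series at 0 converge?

The radius of convergence is -1/8 + (1/40)*sqrt(345).

No rational of total degree below 4 reproduces all 8 coefficients; solving the [1/3] Pade equations on them gives f(j) = (3/4 - 23*j/4)/((j - 5/8)*(j**2 + j/4 - 1/5)), whose expansion matches every shown term.
Denominator factor (j - 5/8): pole of order 1 at 5/8, modulus 5/8.
Denominator factor (j**2 + j/4 - 1/5): discriminant 69/80, real irrational roots -1/8 + (1/40)*sqrt(345) and -1/8 - (1/40)*sqrt(345); poles of order 1, moduli -1/8 + (1/40)*sqrt(345) and 1/8 + (1/40)*sqrt(345).
The radius of convergence is the smallest modulus among the singular points: -1/8 + (1/40)*sqrt(345).


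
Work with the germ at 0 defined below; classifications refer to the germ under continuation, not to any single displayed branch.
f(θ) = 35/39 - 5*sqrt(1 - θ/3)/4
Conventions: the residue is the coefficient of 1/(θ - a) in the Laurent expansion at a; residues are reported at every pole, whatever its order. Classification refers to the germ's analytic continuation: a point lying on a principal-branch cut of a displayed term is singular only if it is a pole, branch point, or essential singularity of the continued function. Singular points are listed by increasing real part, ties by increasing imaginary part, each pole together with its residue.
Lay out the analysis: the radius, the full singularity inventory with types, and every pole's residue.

Branch term (-5/4)*sqrt(1 - θ/(3)): its argument vanishes at θ = 3, a square-root branch point, modulus 3.
The radius of convergence is the smallest modulus among the singular points: 3.

Radius of convergence at 0: 3.
At 3: an algebraic (square-root) branch point.


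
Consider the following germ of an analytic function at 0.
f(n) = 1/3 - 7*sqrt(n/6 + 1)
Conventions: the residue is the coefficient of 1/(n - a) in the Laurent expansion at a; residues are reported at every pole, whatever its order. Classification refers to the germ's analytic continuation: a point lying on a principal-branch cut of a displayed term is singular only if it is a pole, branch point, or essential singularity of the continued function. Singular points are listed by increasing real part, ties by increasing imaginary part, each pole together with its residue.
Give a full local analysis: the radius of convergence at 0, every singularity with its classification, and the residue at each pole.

Radius of convergence at 0: 6.
At -6: an algebraic (square-root) branch point.

Branch term (-7)*sqrt(1 - n/(-6)): its argument vanishes at n = -6, a square-root branch point, modulus 6.
The radius of convergence is the smallest modulus among the singular points: 6.


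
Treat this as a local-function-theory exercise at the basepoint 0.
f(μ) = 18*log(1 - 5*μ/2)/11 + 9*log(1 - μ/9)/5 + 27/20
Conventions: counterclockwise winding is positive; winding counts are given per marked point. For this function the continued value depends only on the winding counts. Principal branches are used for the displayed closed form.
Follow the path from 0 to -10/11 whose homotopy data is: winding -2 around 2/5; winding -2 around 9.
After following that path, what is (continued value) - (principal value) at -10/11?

Continued minus principal equals -(756/55)*pi*i.

The rational part is single-valued and drops out of the difference; each branch term changes only by its own monodromy.
(9/5)*log(1 - μ/(9)): each positive loop around 9 adds 2*pi*i to the log, so winding -2 contributes (9/5)*(-2)*2*pi*i = -(36/5)*pi*i.
(18/11)*log(1 - μ/(2/5)): each positive loop around 2/5 adds 2*pi*i to the log, so winding -2 contributes (18/11)*(-2)*2*pi*i = -(72/11)*pi*i.
Summing the contributions at μ = -10/11 gives -(756/55)*pi*i.


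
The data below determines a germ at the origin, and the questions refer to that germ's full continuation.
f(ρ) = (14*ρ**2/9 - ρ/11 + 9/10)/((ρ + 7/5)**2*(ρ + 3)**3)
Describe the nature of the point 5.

Denominator factors: ρ + 7/5 = 32/5 at ρ = 5; ρ + 3 = 8 at ρ = 5 — none vanishes.
So the germ continues analytically to 5.

The point is a regular point.


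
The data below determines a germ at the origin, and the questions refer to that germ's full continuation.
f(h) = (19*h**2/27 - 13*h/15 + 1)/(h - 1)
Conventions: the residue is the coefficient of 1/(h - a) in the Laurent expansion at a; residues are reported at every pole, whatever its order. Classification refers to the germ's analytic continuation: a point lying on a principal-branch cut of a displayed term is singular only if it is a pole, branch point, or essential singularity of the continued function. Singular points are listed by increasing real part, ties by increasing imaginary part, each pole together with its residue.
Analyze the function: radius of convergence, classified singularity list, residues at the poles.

Radius of convergence at 0: 1.
At 1: a pole of order 1; residue 113/135.

Denominator factor (h - 1): pole of order 1 at 1, modulus 1.
The radius of convergence is the smallest modulus among the singular points: 1.
At the order-1 pole 1 set g(h) = (h - (1))*f(h) = 19*h**2/27 - 13*h/15 + 1.
Simple pole: residue = g(a) at a = 1, which is 113/135.


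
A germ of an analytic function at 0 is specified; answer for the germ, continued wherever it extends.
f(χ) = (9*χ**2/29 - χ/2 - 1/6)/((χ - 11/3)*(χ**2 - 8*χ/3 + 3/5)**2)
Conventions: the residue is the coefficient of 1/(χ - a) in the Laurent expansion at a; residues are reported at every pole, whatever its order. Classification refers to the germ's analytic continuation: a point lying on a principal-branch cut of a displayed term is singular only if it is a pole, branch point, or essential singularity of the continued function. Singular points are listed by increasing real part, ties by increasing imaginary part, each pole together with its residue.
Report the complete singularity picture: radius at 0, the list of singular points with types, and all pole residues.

Radius of convergence at 0: 4/3 - (1/15)*sqrt(265).
At 4/3 - (1/15)*sqrt(265): a pole of order 2; residue -14175/237568 + (4165965/667328512)*sqrt(265).
At 4/3 + (1/15)*sqrt(265): a pole of order 2; residue -14175/237568 - (4165965/667328512)*sqrt(265).
At 11/3: a pole of order 1; residue 14175/118784.

Denominator factor (χ**2 - 8*χ/3 + 3/5)^2: discriminant 212/45, real irrational roots 4/3 + (1/15)*sqrt(265) and 4/3 - (1/15)*sqrt(265); poles of order 2, moduli 4/3 + (1/15)*sqrt(265) and 4/3 - (1/15)*sqrt(265).
Denominator factor (χ - 11/3): pole of order 1 at 11/3, modulus 11/3.
The radius of convergence is the smallest modulus among the singular points: 4/3 - (1/15)*sqrt(265).
The factor χ**2 - 8*χ/3 + 3/5 splits as (χ - a)(χ - a') with a = 4/3 - (1/15)*sqrt(265), a' = 4/3 + (1/15)*sqrt(265). At the order-2 pole a set g(χ) = (χ - a)^2*f(χ) = [(9*χ**2/29 - χ/2 - 1/6)/(χ - 11/3)] / (χ - a')^2.
Order-2 pole: residue = g'(a); g'(4/3 - (1/15)*sqrt(265)) = -14175/237568 + (4165965/667328512)*sqrt(265), so the residue is -14175/237568 + (4165965/667328512)*sqrt(265).
The factor χ**2 - 8*χ/3 + 3/5 splits as (χ - a)(χ - a') with a = 4/3 + (1/15)*sqrt(265), a' = 4/3 - (1/15)*sqrt(265). At the order-2 pole a set g(χ) = (χ - a)^2*f(χ) = [(9*χ**2/29 - χ/2 - 1/6)/(χ - 11/3)] / (χ - a')^2.
Order-2 pole: residue = g'(a); g'(4/3 + (1/15)*sqrt(265)) = -14175/237568 - (4165965/667328512)*sqrt(265), so the residue is -14175/237568 - (4165965/667328512)*sqrt(265).
At the order-1 pole 11/3 set g(χ) = (χ - (11/3))*f(χ) = (9*χ**2/29 - χ/2 - 1/6)/(χ**2 - 8*χ/3 + 3/5)**2.
Simple pole: residue = g(a) at a = 11/3, which is 14175/118784.
List the singular points by increasing real part (a conjugate pair: the negative imaginary part first).


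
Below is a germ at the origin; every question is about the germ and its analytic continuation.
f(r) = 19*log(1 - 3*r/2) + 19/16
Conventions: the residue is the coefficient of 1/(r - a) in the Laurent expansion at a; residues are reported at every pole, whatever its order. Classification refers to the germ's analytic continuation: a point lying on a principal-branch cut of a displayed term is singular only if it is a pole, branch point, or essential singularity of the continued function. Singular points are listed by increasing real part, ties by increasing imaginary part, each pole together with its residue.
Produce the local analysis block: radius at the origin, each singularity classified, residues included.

Branch term (19)*log(1 - r/(2/3)): its argument vanishes at r = 2/3, a logarithmic branch point, modulus 2/3.
The radius of convergence is the smallest modulus among the singular points: 2/3.

Radius of convergence at 0: 2/3.
At 2/3: a logarithmic branch point.


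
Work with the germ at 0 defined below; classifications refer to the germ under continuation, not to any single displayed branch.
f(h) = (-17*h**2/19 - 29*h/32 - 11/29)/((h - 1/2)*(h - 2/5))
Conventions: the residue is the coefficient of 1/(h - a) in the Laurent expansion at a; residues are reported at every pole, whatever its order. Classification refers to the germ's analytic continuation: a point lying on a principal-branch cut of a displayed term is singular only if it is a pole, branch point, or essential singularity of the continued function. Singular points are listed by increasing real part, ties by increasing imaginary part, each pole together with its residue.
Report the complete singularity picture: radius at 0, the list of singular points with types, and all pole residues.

Denominator factor (h - 1/2): pole of order 1 at 1/2, modulus 1/2.
Denominator factor (h - 2/5): pole of order 1 at 2/5, modulus 2/5.
The radius of convergence is the smallest modulus among the singular points: 2/5.
At the order-1 pole 2/5 set g(h) = (h - (2/5))*f(h) = (-17*h**2/19 - 29*h/32 - 11/29)/(h - 1/2).
Simple pole: residue = g(a) at a = 2/5, which is 195047/22040.
At the order-1 pole 1/2 set g(h) = (h - (1/2))*f(h) = (-17*h**2/19 - 29*h/32 - 11/29)/(h - 2/5).
Simple pole: residue = g(a) at a = 1/2, which is -186215/17632.
List the singular points by increasing real part (a conjugate pair: the negative imaginary part first).

Radius of convergence at 0: 2/5.
At 2/5: a pole of order 1; residue 195047/22040.
At 1/2: a pole of order 1; residue -186215/17632.


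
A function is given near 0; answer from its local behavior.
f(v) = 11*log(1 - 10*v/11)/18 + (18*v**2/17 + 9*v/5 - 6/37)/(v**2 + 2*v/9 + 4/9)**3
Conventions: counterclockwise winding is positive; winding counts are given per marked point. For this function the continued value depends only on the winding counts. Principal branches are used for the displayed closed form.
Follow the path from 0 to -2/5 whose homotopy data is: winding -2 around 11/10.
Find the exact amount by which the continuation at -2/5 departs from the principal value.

Continued minus principal equals -(22/9)*pi*i.

The rational part is single-valued and drops out of the difference; each branch term changes only by its own monodromy.
(11/18)*log(1 - v/(11/10)): each positive loop around 11/10 adds 2*pi*i to the log, so winding -2 contributes (11/18)*(-2)*2*pi*i = -(22/9)*pi*i.
Summing the contributions at v = -2/5 gives -(22/9)*pi*i.


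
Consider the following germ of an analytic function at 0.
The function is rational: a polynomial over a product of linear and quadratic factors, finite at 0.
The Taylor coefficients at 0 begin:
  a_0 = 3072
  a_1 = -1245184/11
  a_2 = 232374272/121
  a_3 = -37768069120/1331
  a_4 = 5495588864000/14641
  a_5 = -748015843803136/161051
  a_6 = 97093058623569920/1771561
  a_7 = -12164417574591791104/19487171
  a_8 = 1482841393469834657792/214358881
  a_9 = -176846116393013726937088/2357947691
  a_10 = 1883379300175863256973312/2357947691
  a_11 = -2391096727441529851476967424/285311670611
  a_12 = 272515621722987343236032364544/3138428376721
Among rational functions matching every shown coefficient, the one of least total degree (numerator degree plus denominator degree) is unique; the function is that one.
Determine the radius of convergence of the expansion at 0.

No rational of total degree below 11 reproduces all 13 coefficients; solving the [1/10] Pade equations on them gives f(r) = (7*r - 3/8)/((r**2 - r - 1/8)**3*(r**2 - 8*r/11 + 1/4)**2), whose expansion matches every shown term.
Denominator factor (r**2 - r - 1/8)^3: discriminant 3/2, real irrational roots 1/2 + (1/4)*sqrt(6) and 1/2 - (1/4)*sqrt(6); poles of order 3, moduli 1/2 + (1/4)*sqrt(6) and -1/2 + (1/4)*sqrt(6).
Denominator factor (r**2 - 8*r/11 + 1/4)^2: discriminant -57/121, complex-conjugate roots (4/11) + ((1/22)*sqrt(57))*i and (4/11) - ((1/22)*sqrt(57))*i; poles of order 2, moduli 1/2 and 1/2.
The radius of convergence is the smallest modulus among the singular points: -1/2 + (1/4)*sqrt(6).

The radius of convergence is -1/2 + (1/4)*sqrt(6).


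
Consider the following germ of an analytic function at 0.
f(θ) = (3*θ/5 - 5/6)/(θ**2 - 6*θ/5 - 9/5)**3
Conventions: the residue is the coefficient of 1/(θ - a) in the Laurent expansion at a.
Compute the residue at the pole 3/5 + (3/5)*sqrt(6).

The factor θ**2 - 6*θ/5 - 9/5 splits as (θ - a)(θ - a') with a = 3/5 + (3/5)*sqrt(6), a' = 3/5 - (3/5)*sqrt(6). At the order-3 pole a set g(θ) = (θ - a)^3*f(θ) = [3*θ/5 - 5/6] / (θ - a')^3.
Order-3 pole: residue = g''(a)/2; g''(3/5 + (3/5)*sqrt(6)) = -(8875/839808)*sqrt(6), so the residue is -(8875/1679616)*sqrt(6).

The residue is -(8875/1679616)*sqrt(6).


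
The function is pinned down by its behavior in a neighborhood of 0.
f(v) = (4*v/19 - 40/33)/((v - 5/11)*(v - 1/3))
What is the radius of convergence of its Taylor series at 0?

Denominator factor (v - 1/3): pole of order 1 at 1/3, modulus 1/3.
Denominator factor (v - 5/11): pole of order 1 at 5/11, modulus 5/11.
The radius of convergence is the smallest modulus among the singular points: 1/3.

The radius of convergence is 1/3.


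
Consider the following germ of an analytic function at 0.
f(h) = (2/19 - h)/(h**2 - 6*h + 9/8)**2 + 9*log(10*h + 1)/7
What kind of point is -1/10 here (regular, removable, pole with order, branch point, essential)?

The term (9/7)*log(1 - h/(-1/10)) has argument 1 - -1/10/(-1/10) = 0 at -1/10: a logarithmic (infinitely-sheeted) branch point; the remaining terms are analytic or single-valued there.

The point is a logarithmic branch point.


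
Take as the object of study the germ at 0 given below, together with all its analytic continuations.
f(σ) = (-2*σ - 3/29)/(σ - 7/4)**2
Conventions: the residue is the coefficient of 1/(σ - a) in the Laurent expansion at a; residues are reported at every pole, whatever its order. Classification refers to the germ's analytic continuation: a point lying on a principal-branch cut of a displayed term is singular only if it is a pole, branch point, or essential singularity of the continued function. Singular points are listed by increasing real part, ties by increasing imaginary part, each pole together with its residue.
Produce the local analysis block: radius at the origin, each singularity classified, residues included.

Denominator factor (σ - 7/4)^2: pole of order 2 at 7/4, modulus 7/4.
The radius of convergence is the smallest modulus among the singular points: 7/4.
At the order-2 pole 7/4 set g(σ) = (σ - (7/4))^2*f(σ) = -2*σ - 3/29.
Order-2 pole: residue = g'(a); g'(7/4) = -2, so the residue is -2.

Radius of convergence at 0: 7/4.
At 7/4: a pole of order 2; residue -2.


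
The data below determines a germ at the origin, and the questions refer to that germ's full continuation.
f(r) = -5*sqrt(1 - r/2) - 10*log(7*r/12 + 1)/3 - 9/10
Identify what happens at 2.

The term (-5)*sqrt(1 - r/(2)) has argument 1 - 2/(2) = 0 at 2: a square-root (algebraic, two-sheeted) branch point; the remaining terms are analytic or single-valued there.

The point is an algebraic (square-root) branch point.


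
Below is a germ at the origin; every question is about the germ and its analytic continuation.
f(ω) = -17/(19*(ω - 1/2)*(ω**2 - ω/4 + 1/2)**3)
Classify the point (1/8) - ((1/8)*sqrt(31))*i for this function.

The point is a pole of order 3.

The denominator factor ω**2 - ω/4 + 1/2 vanishes at (1/8) - ((1/8)*sqrt(31))*i and appears to the power 3; the numerator there equals -17/19, nonzero, and no other factor vanishes.
Hence a pole whose order is the multiplicity, 3.


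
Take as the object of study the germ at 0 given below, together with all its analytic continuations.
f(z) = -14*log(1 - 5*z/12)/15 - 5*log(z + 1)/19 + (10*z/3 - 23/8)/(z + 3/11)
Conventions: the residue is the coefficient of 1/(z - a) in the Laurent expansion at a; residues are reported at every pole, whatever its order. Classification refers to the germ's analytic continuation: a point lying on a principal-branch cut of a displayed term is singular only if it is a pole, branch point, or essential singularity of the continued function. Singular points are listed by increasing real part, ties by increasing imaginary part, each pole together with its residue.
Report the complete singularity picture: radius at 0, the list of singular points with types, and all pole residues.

Radius of convergence at 0: 3/11.
At -1: a logarithmic branch point.
At -3/11: a pole of order 1; residue -333/88.
At 12/5: a logarithmic branch point.

Denominator factor (z + 3/11): pole of order 1 at -3/11, modulus 3/11.
Branch term (-14/15)*log(1 - z/(12/5)): its argument vanishes at z = 12/5, a logarithmic branch point, modulus 12/5.
Branch term (-5/19)*log(1 - z/(-1)): its argument vanishes at z = -1, a logarithmic branch point, modulus 1.
The radius of convergence is the smallest modulus among the singular points: 3/11.
The branch terms are analytic at -3/11 and contribute nothing to the residue; only the rational part matters.
At the order-1 pole -3/11 set g(z) = (z - (-3/11))*(rational part) = 10*z/3 - 23/8.
Simple pole: residue = g(a) at a = -3/11, which is -333/88.
List the singular points by increasing real part (a conjugate pair: the negative imaginary part first).


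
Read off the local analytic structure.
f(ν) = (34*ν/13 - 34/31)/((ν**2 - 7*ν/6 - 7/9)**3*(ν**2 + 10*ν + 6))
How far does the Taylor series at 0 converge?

Denominator factor (ν**2 + 10*ν + 6): discriminant 76, real irrational roots -5 + sqrt(19) and -5 - sqrt(19); poles of order 1, moduli 5 - sqrt(19) and 5 + sqrt(19).
Denominator factor (ν**2 - 7*ν/6 - 7/9)^3: discriminant 161/36, real irrational roots 7/12 + (1/12)*sqrt(161) and 7/12 - (1/12)*sqrt(161); poles of order 3, moduli 7/12 + (1/12)*sqrt(161) and -7/12 + (1/12)*sqrt(161).
The radius of convergence is the smallest modulus among the singular points: -7/12 + (1/12)*sqrt(161).

The radius of convergence is -7/12 + (1/12)*sqrt(161).


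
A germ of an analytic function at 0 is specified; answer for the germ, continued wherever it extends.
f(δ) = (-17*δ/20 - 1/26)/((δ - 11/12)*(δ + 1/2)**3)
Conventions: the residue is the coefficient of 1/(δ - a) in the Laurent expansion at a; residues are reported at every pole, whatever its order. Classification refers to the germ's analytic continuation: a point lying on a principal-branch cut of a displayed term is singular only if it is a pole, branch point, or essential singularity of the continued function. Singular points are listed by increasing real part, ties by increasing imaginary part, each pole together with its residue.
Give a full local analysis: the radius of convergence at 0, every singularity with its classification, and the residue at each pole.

Denominator factor (δ - 11/12): pole of order 1 at 11/12, modulus 11/12.
Denominator factor (δ + 1/2)^3: pole of order 3 at -1/2, modulus 1/2.
The radius of convergence is the smallest modulus among the singular points: 1/2.
At the order-3 pole -1/2 set g(δ) = (δ - (-1/2))^3*f(δ) = (-17*δ/20 - 1/26)/(δ - 11/12).
Order-3 pole: residue = g''(a)/2; g''(-1/2) = 183672/319345, so the residue is 91836/319345.
At the order-1 pole 11/12 set g(δ) = (δ - (11/12))*f(δ) = (-17*δ/20 - 1/26)/(δ + 1/2)**3.
Simple pole: residue = g(a) at a = 11/12, which is -91836/319345.
List the singular points by increasing real part (a conjugate pair: the negative imaginary part first).

Radius of convergence at 0: 1/2.
At -1/2: a pole of order 3; residue 91836/319345.
At 11/12: a pole of order 1; residue -91836/319345.


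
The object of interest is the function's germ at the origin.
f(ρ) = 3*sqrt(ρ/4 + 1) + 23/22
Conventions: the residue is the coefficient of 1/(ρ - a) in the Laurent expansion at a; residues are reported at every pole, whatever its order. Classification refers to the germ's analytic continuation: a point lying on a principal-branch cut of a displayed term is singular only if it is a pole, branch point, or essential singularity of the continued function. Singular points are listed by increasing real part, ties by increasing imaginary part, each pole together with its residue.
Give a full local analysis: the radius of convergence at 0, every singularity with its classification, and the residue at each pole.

Radius of convergence at 0: 4.
At -4: an algebraic (square-root) branch point.

Branch term (3)*sqrt(1 - ρ/(-4)): its argument vanishes at ρ = -4, a square-root branch point, modulus 4.
The radius of convergence is the smallest modulus among the singular points: 4.


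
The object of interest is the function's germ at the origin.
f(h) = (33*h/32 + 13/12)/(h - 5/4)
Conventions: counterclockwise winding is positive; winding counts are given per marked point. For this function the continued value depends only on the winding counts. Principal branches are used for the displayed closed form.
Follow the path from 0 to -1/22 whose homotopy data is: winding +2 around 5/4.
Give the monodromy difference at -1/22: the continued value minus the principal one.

Continued minus principal equals 0.

The function is rational, hence single-valued: continuing it around any pole returns the same value, so the difference is 0.


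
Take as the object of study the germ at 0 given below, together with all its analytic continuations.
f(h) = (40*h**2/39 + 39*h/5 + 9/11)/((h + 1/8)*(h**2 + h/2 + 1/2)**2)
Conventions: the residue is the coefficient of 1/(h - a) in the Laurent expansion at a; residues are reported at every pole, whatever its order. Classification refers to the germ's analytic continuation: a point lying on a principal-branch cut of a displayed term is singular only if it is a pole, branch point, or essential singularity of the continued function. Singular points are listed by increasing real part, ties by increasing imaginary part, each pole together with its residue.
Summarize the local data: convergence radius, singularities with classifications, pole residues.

Radius of convergence at 0: 1/8.
At (-1/4) - ((1/4)*sqrt(7))*i: a pole of order 2; residue (618496/1803945) + ((217316896/88393305)*sqrt(7))*i.
At (-1/4) + ((1/4)*sqrt(7))*i: a pole of order 2; residue (618496/1803945) - ((217316896/88393305)*sqrt(7))*i.
At -1/8: a pole of order 1; residue -1236992/1803945.


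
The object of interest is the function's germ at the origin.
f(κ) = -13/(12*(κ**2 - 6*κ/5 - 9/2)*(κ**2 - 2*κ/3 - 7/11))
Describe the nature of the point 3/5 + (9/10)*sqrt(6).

The denominator factor κ**2 - 6*κ/5 - 9/2 vanishes at 3/5 + (9/10)*sqrt(6) and appears to the power 1; the numerator there equals -13/12, nonzero, and no other factor vanishes.
Hence a pole whose order is the multiplicity, 1.

The point is a pole of order 1.


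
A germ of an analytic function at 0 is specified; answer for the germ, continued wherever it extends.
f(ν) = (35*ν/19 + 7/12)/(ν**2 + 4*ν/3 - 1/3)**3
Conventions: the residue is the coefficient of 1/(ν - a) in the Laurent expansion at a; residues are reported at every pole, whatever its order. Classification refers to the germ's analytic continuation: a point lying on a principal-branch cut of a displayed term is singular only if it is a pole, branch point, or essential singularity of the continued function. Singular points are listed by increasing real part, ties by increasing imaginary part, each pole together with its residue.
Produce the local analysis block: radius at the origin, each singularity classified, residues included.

Denominator factor (ν**2 + 4*ν/3 - 1/3)^3: discriminant 28/9, real irrational roots -2/3 + (1/3)*sqrt(7) and -2/3 - (1/3)*sqrt(7); poles of order 3, moduli -2/3 + (1/3)*sqrt(7) and 2/3 + (1/3)*sqrt(7).
The radius of convergence is the smallest modulus among the singular points: -2/3 + (1/3)*sqrt(7).
The factor ν**2 + 4*ν/3 - 1/3 splits as (ν - a)(ν - a') with a = -2/3 - (1/3)*sqrt(7), a' = -2/3 + (1/3)*sqrt(7). At the order-3 pole a set g(ν) = (ν - a)^3*f(ν) = [35*ν/19 + 7/12] / (ν - a')^3.
Order-3 pole: residue = g''(a)/2; g''(-2/3 - (1/3)*sqrt(7)) = (729/4256)*sqrt(7), so the residue is (729/8512)*sqrt(7).
The factor ν**2 + 4*ν/3 - 1/3 splits as (ν - a)(ν - a') with a = -2/3 + (1/3)*sqrt(7), a' = -2/3 - (1/3)*sqrt(7). At the order-3 pole a set g(ν) = (ν - a)^3*f(ν) = [35*ν/19 + 7/12] / (ν - a')^3.
Order-3 pole: residue = g''(a)/2; g''(-2/3 + (1/3)*sqrt(7)) = -(729/4256)*sqrt(7), so the residue is -(729/8512)*sqrt(7).
List the singular points by increasing real part (a conjugate pair: the negative imaginary part first).

Radius of convergence at 0: -2/3 + (1/3)*sqrt(7).
At -2/3 - (1/3)*sqrt(7): a pole of order 3; residue (729/8512)*sqrt(7).
At -2/3 + (1/3)*sqrt(7): a pole of order 3; residue -(729/8512)*sqrt(7).


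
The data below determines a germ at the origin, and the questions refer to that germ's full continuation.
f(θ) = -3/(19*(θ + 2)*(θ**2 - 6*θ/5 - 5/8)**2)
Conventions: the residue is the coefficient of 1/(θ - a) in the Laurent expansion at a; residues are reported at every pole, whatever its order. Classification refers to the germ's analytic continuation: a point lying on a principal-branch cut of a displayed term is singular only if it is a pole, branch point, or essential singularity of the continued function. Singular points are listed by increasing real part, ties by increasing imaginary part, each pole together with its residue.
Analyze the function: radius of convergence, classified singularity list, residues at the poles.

Radius of convergence at 0: -3/5 + (1/20)*sqrt(394).
At -2: a pole of order 1; residue -1600/337953.
At 3/5 - (1/20)*sqrt(394): a pole of order 2; residue 800/337953 - (7914400/13115617977)*sqrt(394).
At 3/5 + (1/20)*sqrt(394): a pole of order 2; residue 800/337953 + (7914400/13115617977)*sqrt(394).

Denominator factor (θ**2 - 6*θ/5 - 5/8)^2: discriminant 197/50, real irrational roots 3/5 + (1/20)*sqrt(394) and 3/5 - (1/20)*sqrt(394); poles of order 2, moduli 3/5 + (1/20)*sqrt(394) and -3/5 + (1/20)*sqrt(394).
Denominator factor (θ + 2): pole of order 1 at -2, modulus 2.
The radius of convergence is the smallest modulus among the singular points: -3/5 + (1/20)*sqrt(394).
At the order-1 pole -2 set g(θ) = (θ - (-2))*f(θ) = -3/(19*(θ**2 - 6*θ/5 - 5/8)**2).
Simple pole: residue = g(a) at a = -2, which is -1600/337953.
The factor θ**2 - 6*θ/5 - 5/8 splits as (θ - a)(θ - a') with a = 3/5 - (1/20)*sqrt(394), a' = 3/5 + (1/20)*sqrt(394). At the order-2 pole a set g(θ) = (θ - a)^2*f(θ) = [-3/(19*(θ + 2))] / (θ - a')^2.
Order-2 pole: residue = g'(a); g'(3/5 - (1/20)*sqrt(394)) = 800/337953 - (7914400/13115617977)*sqrt(394), so the residue is 800/337953 - (7914400/13115617977)*sqrt(394).
The factor θ**2 - 6*θ/5 - 5/8 splits as (θ - a)(θ - a') with a = 3/5 + (1/20)*sqrt(394), a' = 3/5 - (1/20)*sqrt(394). At the order-2 pole a set g(θ) = (θ - a)^2*f(θ) = [-3/(19*(θ + 2))] / (θ - a')^2.
Order-2 pole: residue = g'(a); g'(3/5 + (1/20)*sqrt(394)) = 800/337953 + (7914400/13115617977)*sqrt(394), so the residue is 800/337953 + (7914400/13115617977)*sqrt(394).
List the singular points by increasing real part (a conjugate pair: the negative imaginary part first).
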